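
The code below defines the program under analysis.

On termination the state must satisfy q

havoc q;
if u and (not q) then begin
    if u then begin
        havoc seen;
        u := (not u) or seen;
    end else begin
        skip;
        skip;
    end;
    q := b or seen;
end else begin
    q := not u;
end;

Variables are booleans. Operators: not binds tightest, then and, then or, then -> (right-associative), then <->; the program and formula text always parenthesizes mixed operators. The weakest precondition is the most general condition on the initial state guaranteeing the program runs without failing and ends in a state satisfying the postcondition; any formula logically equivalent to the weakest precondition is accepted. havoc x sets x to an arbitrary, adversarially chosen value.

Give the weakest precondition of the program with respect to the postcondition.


Working backward. After the program, q must hold.
Then branch requires (u -> b) and ((not u) -> (b or seen)); else branch requires not u.
Before the if: ((u and (not q)) -> ((u -> b) and ((not u) -> (b or seen)))) and ((not (u and (not q))) -> (not u))
Before havoc q: (not u) and (u -> ((u -> b) and ((not u) -> (b or seen))))
Answer: WP = (not u) and (u -> ((u -> b) and ((not u) -> (b or seen))))


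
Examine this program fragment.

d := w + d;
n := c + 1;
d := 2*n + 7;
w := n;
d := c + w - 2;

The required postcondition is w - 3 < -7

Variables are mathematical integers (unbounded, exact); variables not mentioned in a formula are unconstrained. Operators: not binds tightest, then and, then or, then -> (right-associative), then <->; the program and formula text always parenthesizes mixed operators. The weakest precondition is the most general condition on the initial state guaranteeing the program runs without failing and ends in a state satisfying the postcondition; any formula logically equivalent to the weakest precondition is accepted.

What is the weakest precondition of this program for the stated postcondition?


Working backward. After the program, the postcondition w - 3 < -7 must hold; in canonical form it is w < -4.
Before d := c + w - 2: w < -4
Before w := n: n < -4
Before d := 2*n + 7: n < -4
Before n := c + 1: c < -5
Before d := w + d: c < -5
Answer: WP = c < -5


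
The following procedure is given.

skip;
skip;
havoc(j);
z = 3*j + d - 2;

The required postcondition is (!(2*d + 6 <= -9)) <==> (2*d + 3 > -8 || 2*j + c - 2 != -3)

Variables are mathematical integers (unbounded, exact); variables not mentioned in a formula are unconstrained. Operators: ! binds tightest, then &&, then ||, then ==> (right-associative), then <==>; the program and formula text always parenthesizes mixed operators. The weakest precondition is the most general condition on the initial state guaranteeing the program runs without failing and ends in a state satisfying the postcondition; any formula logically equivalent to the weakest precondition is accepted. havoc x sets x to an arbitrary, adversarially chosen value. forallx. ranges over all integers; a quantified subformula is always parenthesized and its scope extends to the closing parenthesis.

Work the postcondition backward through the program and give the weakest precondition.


Working backward. After the program, the postcondition (!(2*d + 6 <= -9)) <==> (2*d + 3 > -8 || 2*j + c - 2 != -3) must hold; in canonical form it is (!(2*d <= -15)) <==> (2*d > -11 || c + 2*j != -1).
Before z := 3*j + d - 2: (!(2*d <= -15)) <==> (2*d > -11 || c + 2*j != -1)
Before havoc j: forall j_1. ((!(2*d <= -15)) <==> (2*d > -11 || c + 2*j_1 != -1))
Before skip: forall j_1. ((!(2*d <= -15)) <==> (2*d > -11 || c + 2*j_1 != -1))
Before skip: forall j_1. ((!(2*d <= -15)) <==> (2*d > -11 || c + 2*j_1 != -1))
Answer: WP = forall j_1. ((!(2*d <= -15)) <==> (2*d > -11 || c + 2*j_1 != -1))


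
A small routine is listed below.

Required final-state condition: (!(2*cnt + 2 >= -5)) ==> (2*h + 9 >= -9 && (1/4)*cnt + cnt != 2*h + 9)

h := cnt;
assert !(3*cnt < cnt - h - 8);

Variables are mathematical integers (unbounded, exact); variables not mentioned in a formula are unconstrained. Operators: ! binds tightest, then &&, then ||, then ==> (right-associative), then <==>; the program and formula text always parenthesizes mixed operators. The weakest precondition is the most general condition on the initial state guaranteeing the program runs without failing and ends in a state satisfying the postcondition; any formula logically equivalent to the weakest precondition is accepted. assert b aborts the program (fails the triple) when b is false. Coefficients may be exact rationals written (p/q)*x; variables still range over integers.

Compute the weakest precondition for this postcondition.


Working backward. After the program, the postcondition (!(2*cnt + 2 >= -5)) ==> (2*h + 9 >= -9 && (1/4)*cnt + cnt != 2*h + 9) must hold; in canonical form it is (!(2*cnt >= -7)) ==> (2*h >= -18 && (5/4)*cnt != 2*h + 9).
Before assert !(3*cnt < cnt - h - 8): (!(2*cnt + h < -8)) && ((!(2*cnt >= -7)) ==> (2*h >= -18 && (5/4)*cnt != 2*h + 9))
Before h := cnt: (!(3*cnt < -8)) && ((!(2*cnt >= -7)) ==> (2*cnt >= -18 && (3/4)*cnt != -9))
Answer: WP = (!(3*cnt < -8)) && ((!(2*cnt >= -7)) ==> (2*cnt >= -18 && (3/4)*cnt != -9))


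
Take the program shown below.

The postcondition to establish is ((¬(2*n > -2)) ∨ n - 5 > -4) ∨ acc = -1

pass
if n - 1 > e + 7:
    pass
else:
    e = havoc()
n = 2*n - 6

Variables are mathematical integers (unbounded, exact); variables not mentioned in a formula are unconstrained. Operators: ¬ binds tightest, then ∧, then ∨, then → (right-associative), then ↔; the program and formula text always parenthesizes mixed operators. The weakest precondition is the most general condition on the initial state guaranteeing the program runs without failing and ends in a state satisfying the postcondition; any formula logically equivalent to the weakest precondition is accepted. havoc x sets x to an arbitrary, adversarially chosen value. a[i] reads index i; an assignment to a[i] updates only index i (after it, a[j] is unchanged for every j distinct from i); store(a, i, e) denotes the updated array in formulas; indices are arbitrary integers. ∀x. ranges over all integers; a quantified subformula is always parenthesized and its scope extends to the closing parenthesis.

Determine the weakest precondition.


Working backward. After the program, the postcondition ((¬(2*n > -2)) ∨ n - 5 > -4) ∨ acc = -1 must hold; in canonical form it is (¬(2*n > -2)) ∨ n > 1 ∨ acc = -1.
Before n := 2*n - 6: (¬(4*n > 10)) ∨ 2*n > 7 ∨ acc = -1
Then branch requires (¬(4*n > 10)) ∨ 2*n > 7 ∨ acc = -1; else branch requires (¬(4*n > 10)) ∨ 2*n > 7 ∨ acc = -1.
Before the if: (n > e + 8 → ((¬(4*n > 10)) ∨ 2*n > 7 ∨ acc = -1)) ∧ ((¬(n > e + 8)) → ((¬(4*n > 10)) ∨ 2*n > 7 ∨ acc = -1))
Before skip: (n > e + 8 → ((¬(4*n > 10)) ∨ 2*n > 7 ∨ acc = -1)) ∧ ((¬(n > e + 8)) → ((¬(4*n > 10)) ∨ 2*n > 7 ∨ acc = -1))
Answer: WP = (n > e + 8 → ((¬(4*n > 10)) ∨ 2*n > 7 ∨ acc = -1)) ∧ ((¬(n > e + 8)) → ((¬(4*n > 10)) ∨ 2*n > 7 ∨ acc = -1))


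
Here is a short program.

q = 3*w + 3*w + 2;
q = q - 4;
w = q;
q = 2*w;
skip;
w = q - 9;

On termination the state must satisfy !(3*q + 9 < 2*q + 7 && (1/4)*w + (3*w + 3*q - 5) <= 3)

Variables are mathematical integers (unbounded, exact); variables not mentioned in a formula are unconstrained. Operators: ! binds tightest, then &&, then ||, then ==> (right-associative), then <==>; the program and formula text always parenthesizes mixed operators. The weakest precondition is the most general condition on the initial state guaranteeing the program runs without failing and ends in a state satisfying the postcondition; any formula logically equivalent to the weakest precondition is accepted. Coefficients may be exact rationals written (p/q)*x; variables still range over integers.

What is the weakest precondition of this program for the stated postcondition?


Working backward. After the program, the postcondition !(3*q + 9 < 2*q + 7 && (1/4)*w + (3*w + 3*q - 5) <= 3) must hold; in canonical form it is !(q < -2 && 3*q + (13/4)*w <= 8).
Before w := q - 9: !(q < -2 && (25/4)*q <= 149/4)
Before skip: !(q < -2 && (25/4)*q <= 149/4)
Before q := 2*w: !(2*w < -2 && (25/2)*w <= 149/4)
Before w := q: !(2*q < -2 && (25/2)*q <= 149/4)
Before q := q - 4: !(2*q < 6 && (25/2)*q <= 349/4)
Before q := 3*w + 3*w + 2: !(12*w < 2 && 75*w <= 249/4)
Answer: WP = !(12*w < 2 && 75*w <= 249/4)


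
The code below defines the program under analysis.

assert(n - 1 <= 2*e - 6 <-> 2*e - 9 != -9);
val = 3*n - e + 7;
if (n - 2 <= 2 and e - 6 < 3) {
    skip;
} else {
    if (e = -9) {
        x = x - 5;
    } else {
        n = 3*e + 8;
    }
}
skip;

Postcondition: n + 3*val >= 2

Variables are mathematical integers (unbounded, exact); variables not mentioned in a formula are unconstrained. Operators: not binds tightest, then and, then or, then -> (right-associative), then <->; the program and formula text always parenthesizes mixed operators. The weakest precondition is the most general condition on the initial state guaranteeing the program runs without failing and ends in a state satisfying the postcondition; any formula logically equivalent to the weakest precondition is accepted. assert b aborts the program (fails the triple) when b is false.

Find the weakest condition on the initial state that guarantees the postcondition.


Working backward. After the program, n + 3*val >= 2 must hold.
Before skip: n + 3*val >= 2
Then branch requires n + 3*val >= 2; else branch requires (e = -9 -> n + 3*val >= 2) and ((not (e = -9)) -> 3*e + 3*val >= -6).
Before the if: ((n <= 4 and e < 9) -> n + 3*val >= 2) and ((not (n <= 4 and e < 9)) -> ((e = -9 -> n + 3*val >= 2) and ((not (e = -9)) -> 3*e + 3*val >= -6)))
Before val := 3*n - e + 7: ((n <= 4 and e < 9) -> 10*n >= 3*e - 19) and ((not (n <= 4 and e < 9)) -> ((e = -9 -> 10*n >= 3*e - 19) and ((not (e = -9)) -> 9*n >= -27)))
Before assert n - 1 <= 2*e - 6 <-> 2*e - 9 != -9: (n <= 2*e - 5 <-> 2*e != 0) and ((n <= 4 and e < 9) -> 10*n >= 3*e - 19) and ((not (n <= 4 and e < 9)) -> ((e = -9 -> 10*n >= 3*e - 19) and ((not (e = -9)) -> 9*n >= -27)))
Answer: WP = (n <= 2*e - 5 <-> 2*e != 0) and ((n <= 4 and e < 9) -> 10*n >= 3*e - 19) and ((not (n <= 4 and e < 9)) -> ((e = -9 -> 10*n >= 3*e - 19) and ((not (e = -9)) -> 9*n >= -27)))


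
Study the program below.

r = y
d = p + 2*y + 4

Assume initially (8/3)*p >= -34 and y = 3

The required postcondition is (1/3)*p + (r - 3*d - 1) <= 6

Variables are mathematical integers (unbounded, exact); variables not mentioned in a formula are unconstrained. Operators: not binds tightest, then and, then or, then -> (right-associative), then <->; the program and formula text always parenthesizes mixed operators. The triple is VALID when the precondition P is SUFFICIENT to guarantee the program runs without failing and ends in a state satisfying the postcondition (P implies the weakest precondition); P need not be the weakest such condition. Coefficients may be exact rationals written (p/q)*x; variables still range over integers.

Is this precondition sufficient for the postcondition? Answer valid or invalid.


Working backward. After the program, the postcondition (1/3)*p + (r - 3*d - 1) <= 6 must hold; in canonical form it is (1/3)*p + r <= 3*d + 7.
Before d := p + 2*y + 4: r <= (8/3)*p + 6*y + 19
Before r := y: (8/3)*p + 5*y >= -19
The weakest precondition is (8/3)*p + 5*y >= -19.
Check whether (8/3)*p >= -34 and y = 3 implies it.
Every state satisfying the precondition satisfies the weakest precondition: the implication holds.
Answer: valid


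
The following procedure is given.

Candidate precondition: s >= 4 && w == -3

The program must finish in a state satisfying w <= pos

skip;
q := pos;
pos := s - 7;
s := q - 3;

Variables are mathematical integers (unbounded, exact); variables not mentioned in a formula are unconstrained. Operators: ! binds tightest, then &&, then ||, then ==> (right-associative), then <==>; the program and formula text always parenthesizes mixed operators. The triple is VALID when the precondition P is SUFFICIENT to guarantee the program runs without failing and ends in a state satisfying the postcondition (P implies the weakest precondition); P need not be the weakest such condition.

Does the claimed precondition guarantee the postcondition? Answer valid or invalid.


Working backward. After the program, w <= pos must hold.
Before s := q - 3: w <= pos
Before pos := s - 7: w <= s - 7
Before q := pos: w <= s - 7
Before skip: w <= s - 7
The weakest precondition is w <= s - 7.
Check whether s >= 4 && w == -3 implies it.
Every state satisfying the precondition satisfies the weakest precondition: the implication holds.
Answer: valid


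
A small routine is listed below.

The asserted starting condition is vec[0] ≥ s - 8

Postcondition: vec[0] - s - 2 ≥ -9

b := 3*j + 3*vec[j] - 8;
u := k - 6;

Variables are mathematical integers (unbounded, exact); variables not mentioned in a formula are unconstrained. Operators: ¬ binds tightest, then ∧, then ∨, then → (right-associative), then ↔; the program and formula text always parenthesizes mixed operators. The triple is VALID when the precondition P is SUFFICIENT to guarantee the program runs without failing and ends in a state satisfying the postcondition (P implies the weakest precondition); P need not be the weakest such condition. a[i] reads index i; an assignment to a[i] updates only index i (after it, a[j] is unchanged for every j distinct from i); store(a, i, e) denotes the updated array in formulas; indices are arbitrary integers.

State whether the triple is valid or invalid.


Working backward. After the program, the postcondition vec[0] - s - 2 ≥ -9 must hold; in canonical form it is vec[0] ≥ s - 7.
Before u := k - 6: vec[0] ≥ s - 7
Before b := 3*j + 3*vec[j] - 8: vec[0] ≥ s - 7
The weakest precondition is vec[0] ≥ s - 7.
Check whether vec[0] ≥ s - 8 implies it.
Countermodel: at the initial state s = 8, vec = {[0] = 0, elsewhere 0}, the precondition holds but the weakest precondition fails.
Answer: invalid


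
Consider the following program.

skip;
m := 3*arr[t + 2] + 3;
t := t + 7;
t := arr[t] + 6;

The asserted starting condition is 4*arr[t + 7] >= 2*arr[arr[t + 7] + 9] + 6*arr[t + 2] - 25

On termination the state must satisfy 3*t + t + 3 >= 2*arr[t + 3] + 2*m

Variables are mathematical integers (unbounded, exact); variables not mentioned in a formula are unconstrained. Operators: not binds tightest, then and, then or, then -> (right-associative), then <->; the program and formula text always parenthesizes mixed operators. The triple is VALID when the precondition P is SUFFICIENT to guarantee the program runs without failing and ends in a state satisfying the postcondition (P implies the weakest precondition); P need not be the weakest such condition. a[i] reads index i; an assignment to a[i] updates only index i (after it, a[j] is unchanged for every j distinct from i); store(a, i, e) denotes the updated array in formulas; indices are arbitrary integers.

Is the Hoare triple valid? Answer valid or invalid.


Working backward. After the program, the postcondition 3*t + t + 3 >= 2*arr[t + 3] + 2*m must hold; in canonical form it is 4*t >= 2*arr[t + 3] + 2*m - 3.
Before t := arr[t] + 6: 4*arr[t] >= 2*arr[arr[t] + 9] + 2*m - 27
Before t := t + 7: 4*arr[t + 7] >= 2*arr[arr[t + 7] + 9] + 2*m - 27
Before m := 3*arr[t + 2] + 3: 4*arr[t + 7] >= 2*arr[arr[t + 7] + 9] + 6*arr[t + 2] - 21
Before skip: 4*arr[t + 7] >= 2*arr[arr[t + 7] + 9] + 6*arr[t + 2] - 21
The weakest precondition is 4*arr[t + 7] >= 2*arr[arr[t + 7] + 9] + 6*arr[t + 2] - 21.
Check whether 4*arr[t + 7] >= 2*arr[arr[t + 7] + 9] + 6*arr[t + 2] - 25 implies it.
Countermodel: at the initial state arr = {[11] = 0, [7042] = 5, [7047] = 2, elsewhere 2}, t = 7040, the precondition holds but the weakest precondition fails.
Answer: invalid


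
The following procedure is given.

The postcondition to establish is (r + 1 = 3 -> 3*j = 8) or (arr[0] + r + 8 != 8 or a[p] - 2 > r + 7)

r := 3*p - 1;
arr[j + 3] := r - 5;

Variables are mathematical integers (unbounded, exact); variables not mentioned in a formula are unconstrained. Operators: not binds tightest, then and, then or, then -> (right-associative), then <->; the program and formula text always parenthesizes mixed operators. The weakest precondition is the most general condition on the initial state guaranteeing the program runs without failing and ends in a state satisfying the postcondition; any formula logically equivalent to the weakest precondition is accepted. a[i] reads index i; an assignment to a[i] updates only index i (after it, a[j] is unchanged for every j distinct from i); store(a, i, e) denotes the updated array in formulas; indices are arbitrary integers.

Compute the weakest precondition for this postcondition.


Working backward. After the program, the postcondition (r + 1 = 3 -> 3*j = 8) or (arr[0] + r + 8 != 8 or a[p] - 2 > r + 7) must hold; in canonical form it is (r = 2 -> 3*j = 8) or arr[0] + r != 0 or a[p] > r + 9.
Before arr[j + 3] := r - 5: (r = 2 -> 3*j = 8) or store(arr, j + 3, r - 5)[0] + r != 0 or a[p] > r + 9
Before r := 3*p - 1: (3*p = 3 -> 3*j = 8) or store(arr, j + 3, 3*p - 6)[0] + 3*p != 1 or a[p] > 3*p + 8
Answer: WP = (3*p = 3 -> 3*j = 8) or store(arr, j + 3, 3*p - 6)[0] + 3*p != 1 or a[p] > 3*p + 8


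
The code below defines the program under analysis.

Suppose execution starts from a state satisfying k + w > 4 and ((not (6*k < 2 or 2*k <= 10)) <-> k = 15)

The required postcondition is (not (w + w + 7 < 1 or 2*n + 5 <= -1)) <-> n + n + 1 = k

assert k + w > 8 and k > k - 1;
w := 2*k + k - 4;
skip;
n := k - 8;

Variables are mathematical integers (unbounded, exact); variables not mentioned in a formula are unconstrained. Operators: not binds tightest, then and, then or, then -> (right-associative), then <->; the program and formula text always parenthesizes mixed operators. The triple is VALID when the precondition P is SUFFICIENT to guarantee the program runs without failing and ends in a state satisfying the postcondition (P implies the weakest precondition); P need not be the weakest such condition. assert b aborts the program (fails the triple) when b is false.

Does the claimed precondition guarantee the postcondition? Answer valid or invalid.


Working backward. After the program, the postcondition (not (w + w + 7 < 1 or 2*n + 5 <= -1)) <-> n + n + 1 = k must hold; in canonical form it is (not (2*w < -6 or 2*n <= -6)) <-> 2*n = k - 1.
Before n := k - 8: (not (2*w < -6 or 2*k <= 10)) <-> k = 15
Before skip: (not (2*w < -6 or 2*k <= 10)) <-> k = 15
Before w := 2*k + k - 4: (not (6*k < 2 or 2*k <= 10)) <-> k = 15
Before assert k + w > 8 and k > k - 1: k + w > 8 and ((not (6*k < 2 or 2*k <= 10)) <-> k = 15)
The weakest precondition is k + w > 8 and ((not (6*k < 2 or 2*k <= 10)) <-> k = 15).
Check whether k + w > 4 and ((not (6*k < 2 or 2*k <= 10)) <-> k = 15) implies it.
Countermodel: at the initial state k = 15, w = -10, the precondition holds but the weakest precondition fails.
Answer: invalid


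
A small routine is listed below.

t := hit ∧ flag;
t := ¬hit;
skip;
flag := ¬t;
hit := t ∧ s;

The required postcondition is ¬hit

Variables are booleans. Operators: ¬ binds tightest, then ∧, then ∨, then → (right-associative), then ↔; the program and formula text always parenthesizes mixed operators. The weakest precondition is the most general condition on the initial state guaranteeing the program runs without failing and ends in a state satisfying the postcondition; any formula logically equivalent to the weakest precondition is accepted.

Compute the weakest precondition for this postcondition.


Working backward. After the program, ¬hit must hold.
Before hit := t ∧ s: ¬(t ∧ s)
Before flag := ¬t: ¬(t ∧ s)
Before skip: ¬(t ∧ s)
Before t := ¬hit: ¬((¬hit) ∧ s)
Before t := hit ∧ flag: ¬((¬hit) ∧ s)
Answer: WP = ¬((¬hit) ∧ s)


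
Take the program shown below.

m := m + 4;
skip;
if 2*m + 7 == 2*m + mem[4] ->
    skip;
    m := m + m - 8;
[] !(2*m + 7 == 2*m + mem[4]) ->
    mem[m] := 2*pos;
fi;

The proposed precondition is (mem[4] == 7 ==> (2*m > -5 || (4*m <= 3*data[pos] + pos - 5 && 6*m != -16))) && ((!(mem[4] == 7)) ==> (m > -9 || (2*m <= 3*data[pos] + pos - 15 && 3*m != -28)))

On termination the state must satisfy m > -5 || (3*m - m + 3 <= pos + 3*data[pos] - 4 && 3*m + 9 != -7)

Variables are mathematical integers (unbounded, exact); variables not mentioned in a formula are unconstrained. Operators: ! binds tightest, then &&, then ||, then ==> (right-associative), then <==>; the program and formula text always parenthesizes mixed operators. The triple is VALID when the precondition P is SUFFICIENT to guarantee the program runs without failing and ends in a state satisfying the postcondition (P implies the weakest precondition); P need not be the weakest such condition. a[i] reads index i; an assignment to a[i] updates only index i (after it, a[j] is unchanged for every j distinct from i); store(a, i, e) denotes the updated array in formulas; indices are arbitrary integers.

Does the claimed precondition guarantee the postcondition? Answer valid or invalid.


Working backward. After the program, the postcondition m > -5 || (3*m - m + 3 <= pos + 3*data[pos] - 4 && 3*m + 9 != -7) must hold; in canonical form it is m > -5 || (2*m <= 3*data[pos] + pos - 7 && 3*m != -16).
Then branch requires 2*m > 3 || (4*m <= 3*data[pos] + pos + 9 && 6*m != 8); else branch requires m > -5 || (2*m <= 3*data[pos] + pos - 7 && 3*m != -16).
Before the if: (mem[4] == 7 ==> (2*m > 3 || (4*m <= 3*data[pos] + pos + 9 && 6*m != 8))) && ((!(mem[4] == 7)) ==> (m > -5 || (2*m <= 3*data[pos] + pos - 7 && 3*m != -16)))
Before skip: (mem[4] == 7 ==> (2*m > 3 || (4*m <= 3*data[pos] + pos + 9 && 6*m != 8))) && ((!(mem[4] == 7)) ==> (m > -5 || (2*m <= 3*data[pos] + pos - 7 && 3*m != -16)))
Before m := m + 4: (mem[4] == 7 ==> (2*m > -5 || (4*m <= 3*data[pos] + pos - 7 && 6*m != -16))) && ((!(mem[4] == 7)) ==> (m > -9 || (2*m <= 3*data[pos] + pos - 15 && 3*m != -28)))
The weakest precondition is (mem[4] == 7 ==> (2*m > -5 || (4*m <= 3*data[pos] + pos - 7 && 6*m != -16))) && ((!(mem[4] == 7)) ==> (m > -9 || (2*m <= 3*data[pos] + pos - 15 && 3*m != -28))).
Check whether (mem[4] == 7 ==> (2*m > -5 || (4*m <= 3*data[pos] + pos - 5 && 6*m != -16))) && ((!(mem[4] == 7)) ==> (m > -9 || (2*m <= 3*data[pos] + pos - 15 && 3*m != -28))) implies it.
Countermodel: at the initial state data = {[-6] = 0, [4] = 0, elsewhere 0}, m = -3, mem = {[-6] = 7, [4] = 7, elsewhere 7}, pos = -6, the precondition holds but the weakest precondition fails.
Answer: invalid


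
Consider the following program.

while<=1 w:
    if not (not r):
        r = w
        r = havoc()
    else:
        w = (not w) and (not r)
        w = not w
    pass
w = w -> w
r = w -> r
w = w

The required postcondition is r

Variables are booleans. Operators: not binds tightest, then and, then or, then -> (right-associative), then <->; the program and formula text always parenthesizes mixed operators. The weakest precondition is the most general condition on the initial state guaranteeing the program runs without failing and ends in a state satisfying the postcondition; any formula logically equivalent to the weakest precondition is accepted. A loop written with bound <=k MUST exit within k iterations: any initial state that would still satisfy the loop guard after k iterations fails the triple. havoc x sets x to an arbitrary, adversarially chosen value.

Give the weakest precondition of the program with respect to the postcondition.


Working backward. After the program, r must hold.
Before w := w: r
Before r := w -> r: w -> r
Before w := w -> w: r
Before the loop (bound <=1), unroll the exhaustion recursion (WP_0 = exit-now case; WP_j = one more guarded iteration, up to j = 1):
  WP_0: (not w) and r
  WP_1: (not w) and ((not w) -> r)
So before the loop: (not w) and ((not w) -> r)
Answer: WP = (not w) and ((not w) -> r)


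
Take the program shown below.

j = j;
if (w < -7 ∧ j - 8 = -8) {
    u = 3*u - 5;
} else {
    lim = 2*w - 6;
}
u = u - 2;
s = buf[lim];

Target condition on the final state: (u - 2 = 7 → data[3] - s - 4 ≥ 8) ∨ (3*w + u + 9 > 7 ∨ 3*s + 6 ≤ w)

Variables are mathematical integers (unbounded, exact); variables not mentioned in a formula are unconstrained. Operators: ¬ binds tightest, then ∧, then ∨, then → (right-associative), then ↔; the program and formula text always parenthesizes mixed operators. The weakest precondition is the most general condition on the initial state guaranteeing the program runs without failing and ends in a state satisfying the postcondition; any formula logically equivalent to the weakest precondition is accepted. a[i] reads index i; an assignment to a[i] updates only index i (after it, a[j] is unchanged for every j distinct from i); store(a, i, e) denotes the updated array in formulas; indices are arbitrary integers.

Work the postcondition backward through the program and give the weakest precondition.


Working backward. After the program, the postcondition (u - 2 = 7 → data[3] - s - 4 ≥ 8) ∨ (3*w + u + 9 > 7 ∨ 3*s + 6 ≤ w) must hold; in canonical form it is (u = 9 → data[3] ≥ s + 12) ∨ u + 3*w > -2 ∨ 3*s ≤ w - 6.
Before s := buf[lim]: (u = 9 → data[3] ≥ buf[lim] + 12) ∨ u + 3*w > -2 ∨ 3*buf[lim] ≤ w - 6
Before u := u - 2: (u = 11 → data[3] ≥ buf[lim] + 12) ∨ u + 3*w > 0 ∨ 3*buf[lim] ≤ w - 6
Then branch requires (3*u = 16 → data[3] ≥ buf[lim] + 12) ∨ 3*u + 3*w > 5 ∨ 3*buf[lim] ≤ w - 6; else branch requires (u = 11 → data[3] ≥ buf[2*w - 6] + 12) ∨ u + 3*w > 0 ∨ 3*buf[2*w - 6] ≤ w - 6.
Before the if: ((w < -7 ∧ j = 0) → ((3*u = 16 → data[3] ≥ buf[lim] + 12) ∨ 3*u + 3*w > 5 ∨ 3*buf[lim] ≤ w - 6)) ∧ ((¬(w < -7 ∧ j = 0)) → ((u = 11 → data[3] ≥ buf[2*w - 6] + 12) ∨ u + 3*w > 0 ∨ 3*buf[2*w - 6] ≤ w - 6))
Before j := j: ((w < -7 ∧ j = 0) → ((3*u = 16 → data[3] ≥ buf[lim] + 12) ∨ 3*u + 3*w > 5 ∨ 3*buf[lim] ≤ w - 6)) ∧ ((¬(w < -7 ∧ j = 0)) → ((u = 11 → data[3] ≥ buf[2*w - 6] + 12) ∨ u + 3*w > 0 ∨ 3*buf[2*w - 6] ≤ w - 6))
Answer: WP = ((w < -7 ∧ j = 0) → ((3*u = 16 → data[3] ≥ buf[lim] + 12) ∨ 3*u + 3*w > 5 ∨ 3*buf[lim] ≤ w - 6)) ∧ ((¬(w < -7 ∧ j = 0)) → ((u = 11 → data[3] ≥ buf[2*w - 6] + 12) ∨ u + 3*w > 0 ∨ 3*buf[2*w - 6] ≤ w - 6))


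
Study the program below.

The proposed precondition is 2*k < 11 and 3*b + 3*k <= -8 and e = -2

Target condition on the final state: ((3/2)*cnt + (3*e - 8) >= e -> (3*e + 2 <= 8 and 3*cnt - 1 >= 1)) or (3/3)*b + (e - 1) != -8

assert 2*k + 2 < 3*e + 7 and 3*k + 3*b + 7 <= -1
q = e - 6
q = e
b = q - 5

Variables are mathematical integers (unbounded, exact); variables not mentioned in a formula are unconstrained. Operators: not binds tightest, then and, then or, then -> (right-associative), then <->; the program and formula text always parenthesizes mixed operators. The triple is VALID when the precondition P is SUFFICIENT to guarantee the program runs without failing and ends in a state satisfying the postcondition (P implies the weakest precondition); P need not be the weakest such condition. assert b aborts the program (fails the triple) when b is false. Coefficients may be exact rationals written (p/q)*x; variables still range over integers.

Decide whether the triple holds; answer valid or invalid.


Working backward. After the program, the postcondition ((3/2)*cnt + (3*e - 8) >= e -> (3*e + 2 <= 8 and 3*cnt - 1 >= 1)) or (3/3)*b + (e - 1) != -8 must hold; in canonical form it is ((3/2)*cnt + 2*e >= 8 -> (3*e <= 6 and 3*cnt >= 2)) or b + e != -7.
Before b := q - 5: ((3/2)*cnt + 2*e >= 8 -> (3*e <= 6 and 3*cnt >= 2)) or e + q != -2
Before q := e: ((3/2)*cnt + 2*e >= 8 -> (3*e <= 6 and 3*cnt >= 2)) or 2*e != -2
Before q := e - 6: ((3/2)*cnt + 2*e >= 8 -> (3*e <= 6 and 3*cnt >= 2)) or 2*e != -2
Before assert 2*k + 2 < 3*e + 7 and 3*k + 3*b + 7 <= -1: 2*k < 3*e + 5 and 3*b + 3*k <= -8 and (((3/2)*cnt + 2*e >= 8 -> (3*e <= 6 and 3*cnt >= 2)) or 2*e != -2)
The weakest precondition is 2*k < 3*e + 5 and 3*b + 3*k <= -8 and (((3/2)*cnt + 2*e >= 8 -> (3*e <= 6 and 3*cnt >= 2)) or 2*e != -2).
Check whether 2*k < 11 and 3*b + 3*k <= -8 and e = -2 implies it.
Countermodel: at the initial state b = -3, cnt = 0, e = -2, k = 0, the precondition holds but the weakest precondition fails.
Answer: invalid


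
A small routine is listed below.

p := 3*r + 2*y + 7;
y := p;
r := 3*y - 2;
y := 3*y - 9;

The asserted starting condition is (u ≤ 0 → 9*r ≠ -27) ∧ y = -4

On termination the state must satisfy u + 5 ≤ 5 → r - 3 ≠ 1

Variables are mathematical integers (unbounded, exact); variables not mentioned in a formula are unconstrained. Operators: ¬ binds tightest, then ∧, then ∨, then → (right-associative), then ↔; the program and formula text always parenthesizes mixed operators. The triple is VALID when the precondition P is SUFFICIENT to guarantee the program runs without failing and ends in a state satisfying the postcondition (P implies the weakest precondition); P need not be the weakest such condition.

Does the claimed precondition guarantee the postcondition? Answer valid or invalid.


Working backward. After the program, the postcondition u + 5 ≤ 5 → r - 3 ≠ 1 must hold; in canonical form it is u ≤ 0 → r ≠ 4.
Before y := 3*y - 9: u ≤ 0 → r ≠ 4
Before r := 3*y - 2: u ≤ 0 → 3*y ≠ 6
Before y := p: u ≤ 0 → 3*p ≠ 6
Before p := 3*r + 2*y + 7: u ≤ 0 → 9*r + 6*y ≠ -15
The weakest precondition is u ≤ 0 → 9*r + 6*y ≠ -15.
Check whether (u ≤ 0 → 9*r ≠ -27) ∧ y = -4 implies it.
Countermodel: at the initial state r = 1, u = 0, y = -4, the precondition holds but the weakest precondition fails.
Answer: invalid


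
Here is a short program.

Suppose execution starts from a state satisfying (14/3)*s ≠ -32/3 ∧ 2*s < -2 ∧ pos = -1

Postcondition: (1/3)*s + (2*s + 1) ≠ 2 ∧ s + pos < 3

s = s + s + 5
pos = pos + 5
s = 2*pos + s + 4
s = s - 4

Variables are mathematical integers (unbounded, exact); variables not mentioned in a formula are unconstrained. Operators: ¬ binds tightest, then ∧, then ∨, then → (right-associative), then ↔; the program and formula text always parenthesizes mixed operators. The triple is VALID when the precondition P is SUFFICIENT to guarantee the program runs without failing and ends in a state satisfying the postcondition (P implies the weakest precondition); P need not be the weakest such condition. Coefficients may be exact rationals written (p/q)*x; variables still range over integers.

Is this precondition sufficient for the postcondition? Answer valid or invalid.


Working backward. After the program, the postcondition (1/3)*s + (2*s + 1) ≠ 2 ∧ s + pos < 3 must hold; in canonical form it is (7/3)*s ≠ 1 ∧ pos + s < 3.
Before s := s - 4: (7/3)*s ≠ 31/3 ∧ pos + s < 7
Before s := 2*pos + s + 4: (14/3)*pos + (7/3)*s ≠ 1 ∧ 3*pos + s < 3
Before pos := pos + 5: (14/3)*pos + (7/3)*s ≠ -67/3 ∧ 3*pos + s < -12
Before s := s + s + 5: (14/3)*pos + (14/3)*s ≠ -34 ∧ 3*pos + 2*s < -17
The weakest precondition is (14/3)*pos + (14/3)*s ≠ -34 ∧ 3*pos + 2*s < -17.
Check whether (14/3)*s ≠ -32/3 ∧ 2*s < -2 ∧ pos = -1 implies it.
Countermodel: at the initial state pos = -1, s = -7, the precondition holds but the weakest precondition fails.
Answer: invalid


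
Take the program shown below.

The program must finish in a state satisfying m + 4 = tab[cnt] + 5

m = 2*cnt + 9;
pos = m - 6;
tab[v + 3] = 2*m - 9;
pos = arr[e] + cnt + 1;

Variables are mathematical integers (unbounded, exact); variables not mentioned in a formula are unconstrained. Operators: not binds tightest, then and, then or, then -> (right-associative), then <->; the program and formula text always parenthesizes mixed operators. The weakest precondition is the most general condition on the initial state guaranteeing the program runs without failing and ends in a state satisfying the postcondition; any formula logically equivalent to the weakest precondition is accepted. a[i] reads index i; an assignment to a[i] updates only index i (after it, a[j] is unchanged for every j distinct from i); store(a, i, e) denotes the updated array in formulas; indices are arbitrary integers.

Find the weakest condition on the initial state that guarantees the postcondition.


Working backward. After the program, the postcondition m + 4 = tab[cnt] + 5 must hold; in canonical form it is m = tab[cnt] + 1.
Before pos := arr[e] + cnt + 1: m = tab[cnt] + 1
Before tab[v + 3] := 2*m - 9: m = store(tab, v + 3, 2*m - 9)[cnt] + 1
Before pos := m - 6: m = store(tab, v + 3, 2*m - 9)[cnt] + 1
Before m := 2*cnt + 9: 2*cnt = store(tab, v + 3, 4*cnt + 9)[cnt] - 8
Answer: WP = 2*cnt = store(tab, v + 3, 4*cnt + 9)[cnt] - 8


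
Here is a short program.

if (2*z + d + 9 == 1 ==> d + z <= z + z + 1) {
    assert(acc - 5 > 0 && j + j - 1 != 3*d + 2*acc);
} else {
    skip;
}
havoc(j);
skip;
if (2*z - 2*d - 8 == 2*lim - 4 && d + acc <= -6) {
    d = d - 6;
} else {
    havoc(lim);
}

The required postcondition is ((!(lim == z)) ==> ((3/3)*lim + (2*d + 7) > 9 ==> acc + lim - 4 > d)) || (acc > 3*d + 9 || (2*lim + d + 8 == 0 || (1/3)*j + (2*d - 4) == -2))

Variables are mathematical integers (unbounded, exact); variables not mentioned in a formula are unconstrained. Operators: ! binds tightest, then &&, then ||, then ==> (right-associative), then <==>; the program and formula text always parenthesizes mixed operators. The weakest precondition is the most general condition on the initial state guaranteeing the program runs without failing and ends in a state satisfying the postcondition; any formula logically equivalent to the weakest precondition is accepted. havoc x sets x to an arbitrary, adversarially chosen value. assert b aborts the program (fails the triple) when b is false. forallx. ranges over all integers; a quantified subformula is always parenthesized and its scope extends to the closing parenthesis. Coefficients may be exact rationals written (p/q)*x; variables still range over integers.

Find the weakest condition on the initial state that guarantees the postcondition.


Working backward. After the program, the postcondition ((!(lim == z)) ==> ((3/3)*lim + (2*d + 7) > 9 ==> acc + lim - 4 > d)) || (acc > 3*d + 9 || (2*lim + d + 8 == 0 || (1/3)*j + (2*d - 4) == -2)) must hold; in canonical form it is ((!(lim == z)) ==> (2*d + lim > 2 ==> acc + lim > d + 4)) || acc > 3*d + 9 || d + 2*lim == -8 || 2*d + (1/3)*j == 2.
Then branch requires ((!(lim == z)) ==> (2*d + lim > 14 ==> acc + lim > d - 2)) || acc > 3*d - 9 || d + 2*lim == -2 || 2*d + (1/3)*j == 14; else branch requires forall lim_1. (((!(lim_1 == z)) ==> (2*d + lim_1 > 2 ==> acc + lim_1 > d + 4)) || acc > 3*d + 9 || d + 2*lim_1 == -8 || 2*d + (1/3)*j == 2).
Before the if: ((2*z == 2*d + 2*lim + 4 && acc + d <= -6) ==> (((!(lim == z)) ==> (2*d + lim > 14 ==> acc + lim > d - 2)) || acc > 3*d - 9 || d + 2*lim == -2 || 2*d + (1/3)*j == 14)) && ((!(2*z == 2*d + 2*lim + 4 && acc + d <= -6)) ==> (forall lim_1. (((!(lim_1 == z)) ==> (2*d + lim_1 > 2 ==> acc + lim_1 > d + 4)) || acc > 3*d + 9 || d + 2*lim_1 == -8 || 2*d + (1/3)*j == 2)))
Before skip: ((2*z == 2*d + 2*lim + 4 && acc + d <= -6) ==> (((!(lim == z)) ==> (2*d + lim > 14 ==> acc + lim > d - 2)) || acc > 3*d - 9 || d + 2*lim == -2 || 2*d + (1/3)*j == 14)) && ((!(2*z == 2*d + 2*lim + 4 && acc + d <= -6)) ==> (forall lim_1. (((!(lim_1 == z)) ==> (2*d + lim_1 > 2 ==> acc + lim_1 > d + 4)) || acc > 3*d + 9 || d + 2*lim_1 == -8 || 2*d + (1/3)*j == 2)))
Before havoc j: forall j_1. (((2*z == 2*d + 2*lim + 4 && acc + d <= -6) ==> (((!(lim == z)) ==> (2*d + lim > 14 ==> acc + lim > d - 2)) || acc > 3*d - 9 || d + 2*lim == -2 || 2*d + (1/3)*j_1 == 14)) && ((!(2*z == 2*d + 2*lim + 4 && acc + d <= -6)) ==> (forall lim_1. (((!(lim_1 == z)) ==> (2*d + lim_1 > 2 ==> acc + lim_1 > d + 4)) || acc > 3*d + 9 || d + 2*lim_1 == -8 || 2*d + (1/3)*j_1 == 2))))
Then branch requires acc > 5 && 2*j != 2*acc + 3*d + 1 && (forall j_1. (((2*z == 2*d + 2*lim + 4 && acc + d <= -6) ==> (((!(lim == z)) ==> (2*d + lim > 14 ==> acc + lim > d - 2)) || acc > 3*d - 9 || d + 2*lim == -2 || 2*d + (1/3)*j_1 == 14)) && ((!(2*z == 2*d + 2*lim + 4 && acc + d <= -6)) ==> (forall lim_1. (((!(lim_1 == z)) ==> (2*d + lim_1 > 2 ==> acc + lim_1 > d + 4)) || acc > 3*d + 9 || d + 2*lim_1 == -8 || 2*d + (1/3)*j_1 == 2))))); else branch requires forall j_1. (((2*z == 2*d + 2*lim + 4 && acc + d <= -6) ==> (((!(lim == z)) ==> (2*d + lim > 14 ==> acc + lim > d - 2)) || acc > 3*d - 9 || d + 2*lim == -2 || 2*d + (1/3)*j_1 == 14)) && ((!(2*z == 2*d + 2*lim + 4 && acc + d <= -6)) ==> (forall lim_1. (((!(lim_1 == z)) ==> (2*d + lim_1 > 2 ==> acc + lim_1 > d + 4)) || acc > 3*d + 9 || d + 2*lim_1 == -8 || 2*d + (1/3)*j_1 == 2)))).
Before the if: ((d + 2*z == -8 ==> d <= z + 1) ==> (acc > 5 && 2*j != 2*acc + 3*d + 1 && (forall j_1. (((2*z == 2*d + 2*lim + 4 && acc + d <= -6) ==> (((!(lim == z)) ==> (2*d + lim > 14 ==> acc + lim > d - 2)) || acc > 3*d - 9 || d + 2*lim == -2 || 2*d + (1/3)*j_1 == 14)) && ((!(2*z == 2*d + 2*lim + 4 && acc + d <= -6)) ==> (forall lim_1. (((!(lim_1 == z)) ==> (2*d + lim_1 > 2 ==> acc + lim_1 > d + 4)) || acc > 3*d + 9 || d + 2*lim_1 == -8 || 2*d + (1/3)*j_1 == 2))))))) && ((!(d + 2*z == -8 ==> d <= z + 1)) ==> (forall j_1. (((2*z == 2*d + 2*lim + 4 && acc + d <= -6) ==> (((!(lim == z)) ==> (2*d + lim > 14 ==> acc + lim > d - 2)) || acc > 3*d - 9 || d + 2*lim == -2 || 2*d + (1/3)*j_1 == 14)) && ((!(2*z == 2*d + 2*lim + 4 && acc + d <= -6)) ==> (forall lim_1. (((!(lim_1 == z)) ==> (2*d + lim_1 > 2 ==> acc + lim_1 > d + 4)) || acc > 3*d + 9 || d + 2*lim_1 == -8 || 2*d + (1/3)*j_1 == 2))))))
Answer: WP = ((d + 2*z == -8 ==> d <= z + 1) ==> (acc > 5 && 2*j != 2*acc + 3*d + 1 && (forall j_1. (((2*z == 2*d + 2*lim + 4 && acc + d <= -6) ==> (((!(lim == z)) ==> (2*d + lim > 14 ==> acc + lim > d - 2)) || acc > 3*d - 9 || d + 2*lim == -2 || 2*d + (1/3)*j_1 == 14)) && ((!(2*z == 2*d + 2*lim + 4 && acc + d <= -6)) ==> (forall lim_1. (((!(lim_1 == z)) ==> (2*d + lim_1 > 2 ==> acc + lim_1 > d + 4)) || acc > 3*d + 9 || d + 2*lim_1 == -8 || 2*d + (1/3)*j_1 == 2))))))) && ((!(d + 2*z == -8 ==> d <= z + 1)) ==> (forall j_1. (((2*z == 2*d + 2*lim + 4 && acc + d <= -6) ==> (((!(lim == z)) ==> (2*d + lim > 14 ==> acc + lim > d - 2)) || acc > 3*d - 9 || d + 2*lim == -2 || 2*d + (1/3)*j_1 == 14)) && ((!(2*z == 2*d + 2*lim + 4 && acc + d <= -6)) ==> (forall lim_1. (((!(lim_1 == z)) ==> (2*d + lim_1 > 2 ==> acc + lim_1 > d + 4)) || acc > 3*d + 9 || d + 2*lim_1 == -8 || 2*d + (1/3)*j_1 == 2))))))


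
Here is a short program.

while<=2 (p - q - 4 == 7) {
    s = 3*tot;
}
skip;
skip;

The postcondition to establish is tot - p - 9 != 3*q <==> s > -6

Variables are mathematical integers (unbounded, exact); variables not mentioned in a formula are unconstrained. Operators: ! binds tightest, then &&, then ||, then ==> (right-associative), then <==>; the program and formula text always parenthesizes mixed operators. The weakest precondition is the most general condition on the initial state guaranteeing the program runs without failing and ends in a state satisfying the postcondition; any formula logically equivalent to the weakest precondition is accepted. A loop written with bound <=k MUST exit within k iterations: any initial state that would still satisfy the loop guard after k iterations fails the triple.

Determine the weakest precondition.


Working backward. After the program, the postcondition tot - p - 9 != 3*q <==> s > -6 must hold; in canonical form it is tot != p + 3*q + 9 <==> s > -6.
Before skip: tot != p + 3*q + 9 <==> s > -6
Before skip: tot != p + 3*q + 9 <==> s > -6
Before the loop (bound <=2), unroll the exhaustion recursion (WP_0 = exit-now case; WP_j = one more guarded iteration, up to j = 2):
  WP_0: (!(p == q + 11)) && (tot != p + 3*q + 9 <==> s > -6)
  WP_1: (p == q + 11 ==> ((!(p == q + 11)) && (tot != p + 3*q + 9 <==> 3*tot > -6))) && ((!(p == q + 11)) ==> (tot != p + 3*q + 9 <==> s > -6))
  WP_2: (p == q + 11 ==> ((p == q + 11 ==> ((!(p == q + 11)) && (tot != p + 3*q + 9 <==> 3*tot > -6))) && ((!(p == q + 11)) ==> (tot != p + 3*q + 9 <==> 3*tot > -6)))) && ((!(p == q + 11)) ==> (tot != p + 3*q + 9 <==> s > -6))
So before the loop: (p == q + 11 ==> ((p == q + 11 ==> ((!(p == q + 11)) && (tot != p + 3*q + 9 <==> 3*tot > -6))) && ((!(p == q + 11)) ==> (tot != p + 3*q + 9 <==> 3*tot > -6)))) && ((!(p == q + 11)) ==> (tot != p + 3*q + 9 <==> s > -6))
Answer: WP = (p == q + 11 ==> ((p == q + 11 ==> ((!(p == q + 11)) && (tot != p + 3*q + 9 <==> 3*tot > -6))) && ((!(p == q + 11)) ==> (tot != p + 3*q + 9 <==> 3*tot > -6)))) && ((!(p == q + 11)) ==> (tot != p + 3*q + 9 <==> s > -6))
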